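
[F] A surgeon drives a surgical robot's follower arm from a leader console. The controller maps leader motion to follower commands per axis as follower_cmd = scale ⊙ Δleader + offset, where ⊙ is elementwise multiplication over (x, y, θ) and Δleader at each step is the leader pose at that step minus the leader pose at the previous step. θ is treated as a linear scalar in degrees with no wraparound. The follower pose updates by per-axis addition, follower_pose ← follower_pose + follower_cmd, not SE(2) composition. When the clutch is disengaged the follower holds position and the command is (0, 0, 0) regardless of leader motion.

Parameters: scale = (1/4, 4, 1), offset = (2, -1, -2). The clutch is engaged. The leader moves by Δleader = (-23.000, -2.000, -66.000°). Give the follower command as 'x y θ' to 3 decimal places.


-3.750 -9.000 -68.000

axis x: 1/4·-23.000 + 2 = -3.750
axis y: 4·-2.000 + -1 = -9.000
axis θ: 1·-66.000 + -2 = -68.000


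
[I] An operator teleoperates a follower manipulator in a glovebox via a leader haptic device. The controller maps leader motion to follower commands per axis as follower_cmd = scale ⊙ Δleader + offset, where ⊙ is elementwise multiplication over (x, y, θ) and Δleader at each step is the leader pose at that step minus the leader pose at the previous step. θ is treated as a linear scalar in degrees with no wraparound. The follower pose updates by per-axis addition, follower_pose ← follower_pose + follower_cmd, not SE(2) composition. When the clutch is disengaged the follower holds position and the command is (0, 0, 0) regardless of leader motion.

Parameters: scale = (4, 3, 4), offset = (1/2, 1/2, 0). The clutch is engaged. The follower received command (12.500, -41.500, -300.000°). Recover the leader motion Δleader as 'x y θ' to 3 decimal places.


3.000 -14.000 -75.000

axis x: (12.500 − 1/2) / (4) = 3.000
axis y: (-41.500 − 1/2) / (3) = -14.000
axis θ: (-300.000 − 0) / (4) = -75.000


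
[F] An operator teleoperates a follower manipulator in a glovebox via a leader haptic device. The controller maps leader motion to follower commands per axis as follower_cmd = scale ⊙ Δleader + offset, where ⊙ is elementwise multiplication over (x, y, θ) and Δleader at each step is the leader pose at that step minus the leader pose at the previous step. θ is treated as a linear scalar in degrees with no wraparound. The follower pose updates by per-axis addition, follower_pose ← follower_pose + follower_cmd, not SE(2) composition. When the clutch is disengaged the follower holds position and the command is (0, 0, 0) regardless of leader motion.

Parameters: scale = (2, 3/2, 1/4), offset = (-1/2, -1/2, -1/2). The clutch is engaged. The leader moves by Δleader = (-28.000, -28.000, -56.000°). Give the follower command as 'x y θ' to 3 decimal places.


-56.500 -42.500 -14.500

axis x: 2·-28.000 + -1/2 = -56.500
axis y: 3/2·-28.000 + -1/2 = -42.500
axis θ: 1/4·-56.000 + -1/2 = -14.500


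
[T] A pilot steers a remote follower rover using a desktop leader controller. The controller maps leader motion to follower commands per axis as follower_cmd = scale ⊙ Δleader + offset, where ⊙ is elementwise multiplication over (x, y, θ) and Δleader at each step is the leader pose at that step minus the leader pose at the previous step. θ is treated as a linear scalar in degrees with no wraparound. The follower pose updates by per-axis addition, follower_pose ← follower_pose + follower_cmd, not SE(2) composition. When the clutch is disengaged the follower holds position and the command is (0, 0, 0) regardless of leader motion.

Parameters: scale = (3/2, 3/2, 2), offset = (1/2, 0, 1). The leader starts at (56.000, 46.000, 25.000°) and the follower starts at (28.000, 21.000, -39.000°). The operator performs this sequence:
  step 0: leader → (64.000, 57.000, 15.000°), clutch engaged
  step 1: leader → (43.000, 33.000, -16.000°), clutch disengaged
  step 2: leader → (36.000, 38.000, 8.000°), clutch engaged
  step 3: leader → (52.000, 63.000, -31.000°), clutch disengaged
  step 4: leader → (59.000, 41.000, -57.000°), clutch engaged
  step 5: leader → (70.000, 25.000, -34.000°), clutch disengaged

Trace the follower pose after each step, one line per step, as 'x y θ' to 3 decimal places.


40.500 37.500 -58.000
40.500 37.500 -58.000
30.500 45.000 -9.000
30.500 45.000 -9.000
41.500 12.000 -60.000
41.500 12.000 -60.000

step 0: Δleader=(8.000, 11.000, -10.000°), engaged; cmd=(12.500, 16.500, -19.000°) → follower=(40.500, 37.500, -58.000°)
step 1: Δleader=(-21.000, -24.000, -31.000°), disengaged; cmd=(0,0,0) → follower holds at (40.500, 37.500, -58.000°)
step 2: Δleader=(-7.000, 5.000, 24.000°), engaged; cmd=(-10.000, 7.500, 49.000°) → follower=(30.500, 45.000, -9.000°)
step 3: Δleader=(16.000, 25.000, -39.000°), disengaged; cmd=(0,0,0) → follower holds at (30.500, 45.000, -9.000°)
step 4: Δleader=(7.000, -22.000, -26.000°), engaged; cmd=(11.000, -33.000, -51.000°) → follower=(41.500, 12.000, -60.000°)
step 5: Δleader=(11.000, -16.000, 23.000°), disengaged; cmd=(0,0,0) → follower holds at (41.500, 12.000, -60.000°)


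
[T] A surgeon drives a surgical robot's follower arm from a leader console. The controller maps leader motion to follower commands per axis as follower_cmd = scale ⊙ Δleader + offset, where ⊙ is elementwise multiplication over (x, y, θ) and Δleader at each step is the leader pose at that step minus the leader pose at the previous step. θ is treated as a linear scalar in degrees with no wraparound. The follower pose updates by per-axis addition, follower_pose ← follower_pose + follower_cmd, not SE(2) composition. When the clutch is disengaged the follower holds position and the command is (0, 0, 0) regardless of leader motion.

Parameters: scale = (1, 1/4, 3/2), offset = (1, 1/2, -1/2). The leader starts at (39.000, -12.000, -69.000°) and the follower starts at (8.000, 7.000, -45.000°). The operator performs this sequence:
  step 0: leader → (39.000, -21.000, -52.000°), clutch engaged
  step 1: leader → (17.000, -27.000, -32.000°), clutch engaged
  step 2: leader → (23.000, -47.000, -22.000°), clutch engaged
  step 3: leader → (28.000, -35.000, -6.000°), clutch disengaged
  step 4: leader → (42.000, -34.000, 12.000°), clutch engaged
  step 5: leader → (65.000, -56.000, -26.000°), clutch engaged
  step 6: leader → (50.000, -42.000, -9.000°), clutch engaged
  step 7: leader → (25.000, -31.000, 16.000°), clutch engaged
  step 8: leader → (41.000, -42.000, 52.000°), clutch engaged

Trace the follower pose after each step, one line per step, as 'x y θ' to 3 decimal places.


step 0: Δleader=(0.000, -9.000, 17.000°), engaged; cmd=(1.000, -1.750, 25.000°) → follower=(9.000, 5.250, -20.000°)
step 1: Δleader=(-22.000, -6.000, 20.000°), engaged; cmd=(-21.000, -1.000, 29.500°) → follower=(-12.000, 4.250, 9.500°)
step 2: Δleader=(6.000, -20.000, 10.000°), engaged; cmd=(7.000, -4.500, 14.500°) → follower=(-5.000, -0.250, 24.000°)
step 3: Δleader=(5.000, 12.000, 16.000°), disengaged; cmd=(0,0,0) → follower holds at (-5.000, -0.250, 24.000°)
step 4: Δleader=(14.000, 1.000, 18.000°), engaged; cmd=(15.000, 0.750, 26.500°) → follower=(10.000, 0.500, 50.500°)
step 5: Δleader=(23.000, -22.000, -38.000°), engaged; cmd=(24.000, -5.000, -57.500°) → follower=(34.000, -4.500, -7.000°)
step 6: Δleader=(-15.000, 14.000, 17.000°), engaged; cmd=(-14.000, 4.000, 25.000°) → follower=(20.000, -0.500, 18.000°)
step 7: Δleader=(-25.000, 11.000, 25.000°), engaged; cmd=(-24.000, 3.250, 37.000°) → follower=(-4.000, 2.750, 55.000°)
step 8: Δleader=(16.000, -11.000, 36.000°), engaged; cmd=(17.000, -2.250, 53.500°) → follower=(13.000, 0.500, 108.500°)

9.000 5.250 -20.000
-12.000 4.250 9.500
-5.000 -0.250 24.000
-5.000 -0.250 24.000
10.000 0.500 50.500
34.000 -4.500 -7.000
20.000 -0.500 18.000
-4.000 2.750 55.000
13.000 0.500 108.500


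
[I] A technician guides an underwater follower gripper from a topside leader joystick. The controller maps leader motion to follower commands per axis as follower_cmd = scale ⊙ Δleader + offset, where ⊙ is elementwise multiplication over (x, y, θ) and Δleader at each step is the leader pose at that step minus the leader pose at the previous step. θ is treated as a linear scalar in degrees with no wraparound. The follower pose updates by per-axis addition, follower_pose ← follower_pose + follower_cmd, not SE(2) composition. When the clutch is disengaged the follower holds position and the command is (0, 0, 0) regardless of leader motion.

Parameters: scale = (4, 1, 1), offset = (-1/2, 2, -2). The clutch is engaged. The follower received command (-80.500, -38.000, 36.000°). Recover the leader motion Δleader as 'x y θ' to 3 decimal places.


axis x: (-80.500 − -1/2) / (4) = -20.000
axis y: (-38.000 − 2) / (1) = -40.000
axis θ: (36.000 − -2) / (1) = 38.000

-20.000 -40.000 38.000


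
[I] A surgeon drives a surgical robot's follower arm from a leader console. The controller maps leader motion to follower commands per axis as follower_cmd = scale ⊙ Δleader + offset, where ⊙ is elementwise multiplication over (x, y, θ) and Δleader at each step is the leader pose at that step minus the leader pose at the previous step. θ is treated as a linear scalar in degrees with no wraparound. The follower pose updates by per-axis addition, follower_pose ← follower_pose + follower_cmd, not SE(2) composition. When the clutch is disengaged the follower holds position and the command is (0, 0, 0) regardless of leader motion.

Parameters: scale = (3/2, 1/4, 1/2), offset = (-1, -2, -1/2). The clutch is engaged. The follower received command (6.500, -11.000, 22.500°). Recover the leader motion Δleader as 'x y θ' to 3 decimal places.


5.000 -36.000 46.000

axis x: (6.500 − -1) / (3/2) = 5.000
axis y: (-11.000 − -2) / (1/4) = -36.000
axis θ: (22.500 − -1/2) / (1/2) = 46.000


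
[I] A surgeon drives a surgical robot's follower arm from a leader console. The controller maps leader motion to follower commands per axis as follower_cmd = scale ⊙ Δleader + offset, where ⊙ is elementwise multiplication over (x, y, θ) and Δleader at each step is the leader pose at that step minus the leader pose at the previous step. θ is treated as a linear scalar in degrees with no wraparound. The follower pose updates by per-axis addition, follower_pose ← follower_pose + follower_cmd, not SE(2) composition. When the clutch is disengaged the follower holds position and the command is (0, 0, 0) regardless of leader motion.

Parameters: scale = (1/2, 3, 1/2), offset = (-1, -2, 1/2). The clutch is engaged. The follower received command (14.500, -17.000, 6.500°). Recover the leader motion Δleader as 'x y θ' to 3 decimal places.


31.000 -5.000 12.000

axis x: (14.500 − -1) / (1/2) = 31.000
axis y: (-17.000 − -2) / (3) = -5.000
axis θ: (6.500 − 1/2) / (1/2) = 12.000


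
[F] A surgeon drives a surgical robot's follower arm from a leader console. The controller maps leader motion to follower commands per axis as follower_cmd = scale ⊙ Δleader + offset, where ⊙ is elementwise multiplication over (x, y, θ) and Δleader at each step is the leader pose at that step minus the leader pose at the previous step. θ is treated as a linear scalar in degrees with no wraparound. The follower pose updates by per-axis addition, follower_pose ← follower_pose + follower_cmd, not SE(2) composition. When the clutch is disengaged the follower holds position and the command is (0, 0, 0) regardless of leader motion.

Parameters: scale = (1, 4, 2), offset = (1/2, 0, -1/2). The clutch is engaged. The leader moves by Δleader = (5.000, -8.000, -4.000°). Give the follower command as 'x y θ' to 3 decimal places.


5.500 -32.000 -8.500

axis x: 1·5.000 + 1/2 = 5.500
axis y: 4·-8.000 + 0 = -32.000
axis θ: 2·-4.000 + -1/2 = -8.500


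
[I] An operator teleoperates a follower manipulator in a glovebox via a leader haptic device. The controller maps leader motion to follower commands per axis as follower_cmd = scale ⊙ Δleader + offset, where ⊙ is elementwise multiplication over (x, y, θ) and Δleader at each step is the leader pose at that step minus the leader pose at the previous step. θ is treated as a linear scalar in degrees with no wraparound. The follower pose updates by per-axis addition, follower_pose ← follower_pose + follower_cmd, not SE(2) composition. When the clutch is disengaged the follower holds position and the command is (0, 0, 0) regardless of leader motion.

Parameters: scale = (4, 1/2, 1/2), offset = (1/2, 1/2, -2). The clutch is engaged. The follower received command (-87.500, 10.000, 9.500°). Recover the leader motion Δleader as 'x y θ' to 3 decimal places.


axis x: (-87.500 − 1/2) / (4) = -22.000
axis y: (10.000 − 1/2) / (1/2) = 19.000
axis θ: (9.500 − -2) / (1/2) = 23.000

-22.000 19.000 23.000


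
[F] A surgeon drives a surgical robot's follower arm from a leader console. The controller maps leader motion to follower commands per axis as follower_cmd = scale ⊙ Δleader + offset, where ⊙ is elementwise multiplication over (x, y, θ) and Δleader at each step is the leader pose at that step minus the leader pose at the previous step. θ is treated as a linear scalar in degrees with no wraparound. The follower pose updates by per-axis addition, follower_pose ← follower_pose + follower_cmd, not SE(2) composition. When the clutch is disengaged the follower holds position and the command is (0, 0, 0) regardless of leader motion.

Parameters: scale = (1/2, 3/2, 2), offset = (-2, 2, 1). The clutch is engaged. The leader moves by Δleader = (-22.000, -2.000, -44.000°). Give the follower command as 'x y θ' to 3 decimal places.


-13.000 -1.000 -87.000

axis x: 1/2·-22.000 + -2 = -13.000
axis y: 3/2·-2.000 + 2 = -1.000
axis θ: 2·-44.000 + 1 = -87.000


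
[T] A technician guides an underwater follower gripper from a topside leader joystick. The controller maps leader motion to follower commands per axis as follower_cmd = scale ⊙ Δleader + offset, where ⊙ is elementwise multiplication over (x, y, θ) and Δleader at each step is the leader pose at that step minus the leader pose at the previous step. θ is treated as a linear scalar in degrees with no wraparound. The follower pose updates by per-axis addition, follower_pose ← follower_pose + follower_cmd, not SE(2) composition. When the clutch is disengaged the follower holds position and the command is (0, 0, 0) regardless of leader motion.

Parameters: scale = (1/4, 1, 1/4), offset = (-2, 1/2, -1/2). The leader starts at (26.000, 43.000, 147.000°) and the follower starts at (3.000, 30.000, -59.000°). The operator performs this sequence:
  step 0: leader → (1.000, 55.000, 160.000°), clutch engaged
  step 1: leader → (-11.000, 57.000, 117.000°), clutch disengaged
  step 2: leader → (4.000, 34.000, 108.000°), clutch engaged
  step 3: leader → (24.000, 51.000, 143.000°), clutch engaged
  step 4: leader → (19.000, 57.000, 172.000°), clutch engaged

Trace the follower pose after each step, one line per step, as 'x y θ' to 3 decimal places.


-5.250 42.500 -56.250
-5.250 42.500 -56.250
-3.500 20.000 -59.000
-0.500 37.500 -50.750
-3.750 44.000 -44.000

step 0: Δleader=(-25.000, 12.000, 13.000°), engaged; cmd=(-8.250, 12.500, 2.750°) → follower=(-5.250, 42.500, -56.250°)
step 1: Δleader=(-12.000, 2.000, -43.000°), disengaged; cmd=(0,0,0) → follower holds at (-5.250, 42.500, -56.250°)
step 2: Δleader=(15.000, -23.000, -9.000°), engaged; cmd=(1.750, -22.500, -2.750°) → follower=(-3.500, 20.000, -59.000°)
step 3: Δleader=(20.000, 17.000, 35.000°), engaged; cmd=(3.000, 17.500, 8.250°) → follower=(-0.500, 37.500, -50.750°)
step 4: Δleader=(-5.000, 6.000, 29.000°), engaged; cmd=(-3.250, 6.500, 6.750°) → follower=(-3.750, 44.000, -44.000°)


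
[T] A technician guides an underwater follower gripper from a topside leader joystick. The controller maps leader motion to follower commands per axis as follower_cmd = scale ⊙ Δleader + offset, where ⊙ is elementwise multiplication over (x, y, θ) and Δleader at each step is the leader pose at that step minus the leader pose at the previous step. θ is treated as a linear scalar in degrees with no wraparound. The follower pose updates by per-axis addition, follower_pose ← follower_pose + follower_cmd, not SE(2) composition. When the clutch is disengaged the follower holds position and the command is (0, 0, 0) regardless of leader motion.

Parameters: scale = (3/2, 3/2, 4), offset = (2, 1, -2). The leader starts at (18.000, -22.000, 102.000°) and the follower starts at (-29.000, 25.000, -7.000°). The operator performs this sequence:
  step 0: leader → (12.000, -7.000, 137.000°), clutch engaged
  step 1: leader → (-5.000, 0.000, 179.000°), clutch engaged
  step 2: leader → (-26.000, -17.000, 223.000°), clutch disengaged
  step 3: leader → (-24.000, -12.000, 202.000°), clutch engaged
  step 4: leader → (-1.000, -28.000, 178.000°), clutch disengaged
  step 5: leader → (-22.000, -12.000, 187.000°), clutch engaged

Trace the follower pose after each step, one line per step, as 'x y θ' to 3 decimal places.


step 0: Δleader=(-6.000, 15.000, 35.000°), engaged; cmd=(-7.000, 23.500, 138.000°) → follower=(-36.000, 48.500, 131.000°)
step 1: Δleader=(-17.000, 7.000, 42.000°), engaged; cmd=(-23.500, 11.500, 166.000°) → follower=(-59.500, 60.000, 297.000°)
step 2: Δleader=(-21.000, -17.000, 44.000°), disengaged; cmd=(0,0,0) → follower holds at (-59.500, 60.000, 297.000°)
step 3: Δleader=(2.000, 5.000, -21.000°), engaged; cmd=(5.000, 8.500, -86.000°) → follower=(-54.500, 68.500, 211.000°)
step 4: Δleader=(23.000, -16.000, -24.000°), disengaged; cmd=(0,0,0) → follower holds at (-54.500, 68.500, 211.000°)
step 5: Δleader=(-21.000, 16.000, 9.000°), engaged; cmd=(-29.500, 25.000, 34.000°) → follower=(-84.000, 93.500, 245.000°)

-36.000 48.500 131.000
-59.500 60.000 297.000
-59.500 60.000 297.000
-54.500 68.500 211.000
-54.500 68.500 211.000
-84.000 93.500 245.000


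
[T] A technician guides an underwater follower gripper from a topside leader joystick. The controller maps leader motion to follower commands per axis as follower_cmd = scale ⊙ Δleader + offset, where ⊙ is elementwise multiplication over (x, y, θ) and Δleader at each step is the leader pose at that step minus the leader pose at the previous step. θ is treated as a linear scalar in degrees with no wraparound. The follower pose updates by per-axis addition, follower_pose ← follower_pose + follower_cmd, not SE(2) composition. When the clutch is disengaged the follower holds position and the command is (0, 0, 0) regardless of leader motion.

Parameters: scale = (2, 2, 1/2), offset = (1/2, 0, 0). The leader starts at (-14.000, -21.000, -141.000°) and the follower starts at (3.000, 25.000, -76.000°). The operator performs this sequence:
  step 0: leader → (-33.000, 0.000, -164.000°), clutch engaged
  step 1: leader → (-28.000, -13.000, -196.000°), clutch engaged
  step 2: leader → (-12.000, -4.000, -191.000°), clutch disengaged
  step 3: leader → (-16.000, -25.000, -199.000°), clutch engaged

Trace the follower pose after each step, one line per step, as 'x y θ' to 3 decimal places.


-34.500 67.000 -87.500
-24.000 41.000 -103.500
-24.000 41.000 -103.500
-31.500 -1.000 -107.500

step 0: Δleader=(-19.000, 21.000, -23.000°), engaged; cmd=(-37.500, 42.000, -11.500°) → follower=(-34.500, 67.000, -87.500°)
step 1: Δleader=(5.000, -13.000, -32.000°), engaged; cmd=(10.500, -26.000, -16.000°) → follower=(-24.000, 41.000, -103.500°)
step 2: Δleader=(16.000, 9.000, 5.000°), disengaged; cmd=(0,0,0) → follower holds at (-24.000, 41.000, -103.500°)
step 3: Δleader=(-4.000, -21.000, -8.000°), engaged; cmd=(-7.500, -42.000, -4.000°) → follower=(-31.500, -1.000, -107.500°)


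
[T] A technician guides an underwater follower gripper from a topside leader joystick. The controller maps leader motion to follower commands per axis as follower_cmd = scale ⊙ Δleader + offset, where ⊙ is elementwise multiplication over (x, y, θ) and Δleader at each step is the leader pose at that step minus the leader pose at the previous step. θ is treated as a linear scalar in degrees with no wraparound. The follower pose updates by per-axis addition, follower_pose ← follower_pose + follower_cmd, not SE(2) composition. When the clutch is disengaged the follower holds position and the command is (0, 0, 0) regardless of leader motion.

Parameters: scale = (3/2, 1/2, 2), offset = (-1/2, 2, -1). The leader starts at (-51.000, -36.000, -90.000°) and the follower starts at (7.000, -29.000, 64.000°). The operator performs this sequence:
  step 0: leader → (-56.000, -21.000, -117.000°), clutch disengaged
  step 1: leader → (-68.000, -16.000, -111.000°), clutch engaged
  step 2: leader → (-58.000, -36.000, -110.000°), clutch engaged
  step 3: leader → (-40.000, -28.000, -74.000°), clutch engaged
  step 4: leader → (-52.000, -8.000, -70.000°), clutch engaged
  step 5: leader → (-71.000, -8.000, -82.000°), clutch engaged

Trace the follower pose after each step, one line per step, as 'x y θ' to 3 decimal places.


step 0: Δleader=(-5.000, 15.000, -27.000°), disengaged; cmd=(0,0,0) → follower holds at (7.000, -29.000, 64.000°)
step 1: Δleader=(-12.000, 5.000, 6.000°), engaged; cmd=(-18.500, 4.500, 11.000°) → follower=(-11.500, -24.500, 75.000°)
step 2: Δleader=(10.000, -20.000, 1.000°), engaged; cmd=(14.500, -8.000, 1.000°) → follower=(3.000, -32.500, 76.000°)
step 3: Δleader=(18.000, 8.000, 36.000°), engaged; cmd=(26.500, 6.000, 71.000°) → follower=(29.500, -26.500, 147.000°)
step 4: Δleader=(-12.000, 20.000, 4.000°), engaged; cmd=(-18.500, 12.000, 7.000°) → follower=(11.000, -14.500, 154.000°)
step 5: Δleader=(-19.000, 0.000, -12.000°), engaged; cmd=(-29.000, 2.000, -25.000°) → follower=(-18.000, -12.500, 129.000°)

7.000 -29.000 64.000
-11.500 -24.500 75.000
3.000 -32.500 76.000
29.500 -26.500 147.000
11.000 -14.500 154.000
-18.000 -12.500 129.000


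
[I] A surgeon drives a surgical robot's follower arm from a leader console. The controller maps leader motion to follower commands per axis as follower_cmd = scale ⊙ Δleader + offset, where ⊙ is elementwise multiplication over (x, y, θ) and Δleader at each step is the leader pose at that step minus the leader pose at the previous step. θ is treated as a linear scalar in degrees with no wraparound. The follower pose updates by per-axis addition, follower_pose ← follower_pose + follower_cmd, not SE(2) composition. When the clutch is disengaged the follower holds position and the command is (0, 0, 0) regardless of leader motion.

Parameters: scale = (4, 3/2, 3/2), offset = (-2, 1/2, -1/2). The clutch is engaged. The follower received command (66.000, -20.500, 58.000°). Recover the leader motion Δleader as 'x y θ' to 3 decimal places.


17.000 -14.000 39.000

axis x: (66.000 − -2) / (4) = 17.000
axis y: (-20.500 − 1/2) / (3/2) = -14.000
axis θ: (58.000 − -1/2) / (3/2) = 39.000


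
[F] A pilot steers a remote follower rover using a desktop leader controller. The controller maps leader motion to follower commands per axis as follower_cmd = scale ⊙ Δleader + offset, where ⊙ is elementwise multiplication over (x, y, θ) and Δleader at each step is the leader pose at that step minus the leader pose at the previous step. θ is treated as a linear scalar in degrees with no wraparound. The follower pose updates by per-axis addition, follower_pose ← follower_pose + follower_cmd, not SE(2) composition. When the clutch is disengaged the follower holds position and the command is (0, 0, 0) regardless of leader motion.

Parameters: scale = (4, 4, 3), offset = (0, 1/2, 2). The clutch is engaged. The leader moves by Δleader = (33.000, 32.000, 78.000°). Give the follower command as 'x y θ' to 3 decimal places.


axis x: 4·33.000 + 0 = 132.000
axis y: 4·32.000 + 1/2 = 128.500
axis θ: 3·78.000 + 2 = 236.000

132.000 128.500 236.000


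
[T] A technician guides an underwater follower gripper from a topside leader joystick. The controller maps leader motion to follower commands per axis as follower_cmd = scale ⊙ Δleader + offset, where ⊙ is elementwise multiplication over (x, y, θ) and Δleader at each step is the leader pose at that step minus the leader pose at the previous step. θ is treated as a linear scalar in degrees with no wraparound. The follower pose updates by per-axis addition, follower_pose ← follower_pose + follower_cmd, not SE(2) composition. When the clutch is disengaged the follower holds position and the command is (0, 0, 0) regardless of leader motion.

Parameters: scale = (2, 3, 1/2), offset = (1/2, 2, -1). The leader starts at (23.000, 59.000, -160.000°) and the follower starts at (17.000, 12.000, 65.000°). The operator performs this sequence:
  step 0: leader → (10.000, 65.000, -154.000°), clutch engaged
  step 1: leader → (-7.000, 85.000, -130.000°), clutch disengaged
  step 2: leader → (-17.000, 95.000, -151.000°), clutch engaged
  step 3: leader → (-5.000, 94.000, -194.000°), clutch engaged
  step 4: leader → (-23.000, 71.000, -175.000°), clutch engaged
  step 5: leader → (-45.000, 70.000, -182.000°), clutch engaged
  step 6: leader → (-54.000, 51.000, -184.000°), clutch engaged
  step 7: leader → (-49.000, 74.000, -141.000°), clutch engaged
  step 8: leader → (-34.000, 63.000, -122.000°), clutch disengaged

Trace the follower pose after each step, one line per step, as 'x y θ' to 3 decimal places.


-8.500 32.000 67.000
-8.500 32.000 67.000
-28.000 64.000 55.500
-3.500 63.000 33.000
-39.000 -4.000 41.500
-82.500 -5.000 37.000
-100.000 -60.000 35.000
-89.500 11.000 55.500
-89.500 11.000 55.500

step 0: Δleader=(-13.000, 6.000, 6.000°), engaged; cmd=(-25.500, 20.000, 2.000°) → follower=(-8.500, 32.000, 67.000°)
step 1: Δleader=(-17.000, 20.000, 24.000°), disengaged; cmd=(0,0,0) → follower holds at (-8.500, 32.000, 67.000°)
step 2: Δleader=(-10.000, 10.000, -21.000°), engaged; cmd=(-19.500, 32.000, -11.500°) → follower=(-28.000, 64.000, 55.500°)
step 3: Δleader=(12.000, -1.000, -43.000°), engaged; cmd=(24.500, -1.000, -22.500°) → follower=(-3.500, 63.000, 33.000°)
step 4: Δleader=(-18.000, -23.000, 19.000°), engaged; cmd=(-35.500, -67.000, 8.500°) → follower=(-39.000, -4.000, 41.500°)
step 5: Δleader=(-22.000, -1.000, -7.000°), engaged; cmd=(-43.500, -1.000, -4.500°) → follower=(-82.500, -5.000, 37.000°)
step 6: Δleader=(-9.000, -19.000, -2.000°), engaged; cmd=(-17.500, -55.000, -2.000°) → follower=(-100.000, -60.000, 35.000°)
step 7: Δleader=(5.000, 23.000, 43.000°), engaged; cmd=(10.500, 71.000, 20.500°) → follower=(-89.500, 11.000, 55.500°)
step 8: Δleader=(15.000, -11.000, 19.000°), disengaged; cmd=(0,0,0) → follower holds at (-89.500, 11.000, 55.500°)


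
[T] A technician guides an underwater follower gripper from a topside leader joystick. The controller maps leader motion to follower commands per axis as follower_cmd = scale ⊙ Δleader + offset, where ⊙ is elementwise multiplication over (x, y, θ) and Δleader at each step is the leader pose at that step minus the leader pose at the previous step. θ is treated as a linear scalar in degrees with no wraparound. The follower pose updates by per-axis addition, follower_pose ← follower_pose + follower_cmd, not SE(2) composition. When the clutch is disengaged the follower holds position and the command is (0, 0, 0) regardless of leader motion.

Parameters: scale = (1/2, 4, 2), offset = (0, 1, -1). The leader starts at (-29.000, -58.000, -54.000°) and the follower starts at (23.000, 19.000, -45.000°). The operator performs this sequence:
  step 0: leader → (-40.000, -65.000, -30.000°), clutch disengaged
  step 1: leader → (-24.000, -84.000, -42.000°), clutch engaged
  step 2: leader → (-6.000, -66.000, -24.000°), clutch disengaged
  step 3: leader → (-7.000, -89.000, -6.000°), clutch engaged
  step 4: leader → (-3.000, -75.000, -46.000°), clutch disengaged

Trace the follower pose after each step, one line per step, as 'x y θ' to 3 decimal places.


step 0: Δleader=(-11.000, -7.000, 24.000°), disengaged; cmd=(0,0,0) → follower holds at (23.000, 19.000, -45.000°)
step 1: Δleader=(16.000, -19.000, -12.000°), engaged; cmd=(8.000, -75.000, -25.000°) → follower=(31.000, -56.000, -70.000°)
step 2: Δleader=(18.000, 18.000, 18.000°), disengaged; cmd=(0,0,0) → follower holds at (31.000, -56.000, -70.000°)
step 3: Δleader=(-1.000, -23.000, 18.000°), engaged; cmd=(-0.500, -91.000, 35.000°) → follower=(30.500, -147.000, -35.000°)
step 4: Δleader=(4.000, 14.000, -40.000°), disengaged; cmd=(0,0,0) → follower holds at (30.500, -147.000, -35.000°)

23.000 19.000 -45.000
31.000 -56.000 -70.000
31.000 -56.000 -70.000
30.500 -147.000 -35.000
30.500 -147.000 -35.000


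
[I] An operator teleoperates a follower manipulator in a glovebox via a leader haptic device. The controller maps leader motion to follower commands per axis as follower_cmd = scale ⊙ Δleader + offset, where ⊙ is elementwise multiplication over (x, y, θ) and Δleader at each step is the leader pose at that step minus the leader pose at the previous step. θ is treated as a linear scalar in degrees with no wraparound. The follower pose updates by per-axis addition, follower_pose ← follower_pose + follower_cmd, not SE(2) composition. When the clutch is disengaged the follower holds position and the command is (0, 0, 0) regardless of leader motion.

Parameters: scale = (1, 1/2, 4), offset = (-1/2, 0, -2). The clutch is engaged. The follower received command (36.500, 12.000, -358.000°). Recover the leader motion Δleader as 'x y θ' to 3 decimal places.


37.000 24.000 -89.000

axis x: (36.500 − -1/2) / (1) = 37.000
axis y: (12.000 − 0) / (1/2) = 24.000
axis θ: (-358.000 − -2) / (4) = -89.000


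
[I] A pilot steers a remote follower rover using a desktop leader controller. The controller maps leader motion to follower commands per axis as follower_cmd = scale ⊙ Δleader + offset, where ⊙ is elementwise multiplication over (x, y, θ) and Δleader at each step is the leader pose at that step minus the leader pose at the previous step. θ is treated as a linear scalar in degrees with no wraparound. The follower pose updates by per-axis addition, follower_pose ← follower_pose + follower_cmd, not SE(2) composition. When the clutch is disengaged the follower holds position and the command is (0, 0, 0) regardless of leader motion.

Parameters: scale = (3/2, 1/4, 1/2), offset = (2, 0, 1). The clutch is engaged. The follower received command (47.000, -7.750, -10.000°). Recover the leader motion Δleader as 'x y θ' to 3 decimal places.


axis x: (47.000 − 2) / (3/2) = 30.000
axis y: (-7.750 − 0) / (1/4) = -31.000
axis θ: (-10.000 − 1) / (1/2) = -22.000

30.000 -31.000 -22.000


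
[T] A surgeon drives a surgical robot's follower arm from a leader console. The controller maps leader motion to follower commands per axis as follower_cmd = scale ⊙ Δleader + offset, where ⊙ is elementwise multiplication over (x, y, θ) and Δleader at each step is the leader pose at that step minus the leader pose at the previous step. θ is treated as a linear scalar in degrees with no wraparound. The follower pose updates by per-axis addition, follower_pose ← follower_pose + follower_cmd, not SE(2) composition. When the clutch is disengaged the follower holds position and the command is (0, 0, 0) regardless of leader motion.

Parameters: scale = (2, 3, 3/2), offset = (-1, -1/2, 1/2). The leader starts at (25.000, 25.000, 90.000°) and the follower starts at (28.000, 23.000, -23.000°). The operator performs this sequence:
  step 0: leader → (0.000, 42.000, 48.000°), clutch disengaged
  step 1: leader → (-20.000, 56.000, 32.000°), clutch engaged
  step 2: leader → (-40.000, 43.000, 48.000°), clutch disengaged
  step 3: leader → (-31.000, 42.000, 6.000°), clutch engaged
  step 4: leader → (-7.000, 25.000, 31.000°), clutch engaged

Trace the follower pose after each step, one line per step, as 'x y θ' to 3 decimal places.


step 0: Δleader=(-25.000, 17.000, -42.000°), disengaged; cmd=(0,0,0) → follower holds at (28.000, 23.000, -23.000°)
step 1: Δleader=(-20.000, 14.000, -16.000°), engaged; cmd=(-41.000, 41.500, -23.500°) → follower=(-13.000, 64.500, -46.500°)
step 2: Δleader=(-20.000, -13.000, 16.000°), disengaged; cmd=(0,0,0) → follower holds at (-13.000, 64.500, -46.500°)
step 3: Δleader=(9.000, -1.000, -42.000°), engaged; cmd=(17.000, -3.500, -62.500°) → follower=(4.000, 61.000, -109.000°)
step 4: Δleader=(24.000, -17.000, 25.000°), engaged; cmd=(47.000, -51.500, 38.000°) → follower=(51.000, 9.500, -71.000°)

28.000 23.000 -23.000
-13.000 64.500 -46.500
-13.000 64.500 -46.500
4.000 61.000 -109.000
51.000 9.500 -71.000


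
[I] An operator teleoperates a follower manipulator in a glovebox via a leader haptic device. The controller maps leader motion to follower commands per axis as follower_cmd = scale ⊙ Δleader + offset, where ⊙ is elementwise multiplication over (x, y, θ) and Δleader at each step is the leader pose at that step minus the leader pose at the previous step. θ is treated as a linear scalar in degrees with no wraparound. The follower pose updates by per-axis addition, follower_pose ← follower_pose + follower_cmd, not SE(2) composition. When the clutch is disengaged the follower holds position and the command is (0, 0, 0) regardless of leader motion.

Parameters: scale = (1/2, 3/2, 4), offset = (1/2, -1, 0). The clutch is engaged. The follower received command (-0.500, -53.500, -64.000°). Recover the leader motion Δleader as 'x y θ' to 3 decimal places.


-2.000 -35.000 -16.000

axis x: (-0.500 − 1/2) / (1/2) = -2.000
axis y: (-53.500 − -1) / (3/2) = -35.000
axis θ: (-64.000 − 0) / (4) = -16.000


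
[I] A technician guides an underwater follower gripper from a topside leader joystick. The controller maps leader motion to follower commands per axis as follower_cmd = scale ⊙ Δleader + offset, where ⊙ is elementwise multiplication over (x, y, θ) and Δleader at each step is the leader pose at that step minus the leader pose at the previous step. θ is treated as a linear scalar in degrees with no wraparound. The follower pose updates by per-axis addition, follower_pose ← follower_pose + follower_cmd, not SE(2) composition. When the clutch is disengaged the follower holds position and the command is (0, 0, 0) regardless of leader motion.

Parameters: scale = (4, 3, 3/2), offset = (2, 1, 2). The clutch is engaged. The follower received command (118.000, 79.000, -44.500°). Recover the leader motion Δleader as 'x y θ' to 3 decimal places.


axis x: (118.000 − 2) / (4) = 29.000
axis y: (79.000 − 1) / (3) = 26.000
axis θ: (-44.500 − 2) / (3/2) = -31.000

29.000 26.000 -31.000


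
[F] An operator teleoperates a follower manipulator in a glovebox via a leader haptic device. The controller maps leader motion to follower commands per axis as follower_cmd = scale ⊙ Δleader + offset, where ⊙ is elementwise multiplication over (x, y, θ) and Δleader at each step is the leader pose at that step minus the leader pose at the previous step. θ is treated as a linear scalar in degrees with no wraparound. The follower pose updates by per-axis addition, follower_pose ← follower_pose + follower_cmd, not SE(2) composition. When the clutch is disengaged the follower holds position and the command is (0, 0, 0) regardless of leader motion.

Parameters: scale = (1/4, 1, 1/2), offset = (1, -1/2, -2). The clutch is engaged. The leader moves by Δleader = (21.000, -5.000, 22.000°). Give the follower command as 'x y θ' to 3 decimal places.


6.250 -5.500 9.000

axis x: 1/4·21.000 + 1 = 6.250
axis y: 1·-5.000 + -1/2 = -5.500
axis θ: 1/2·22.000 + -2 = 9.000


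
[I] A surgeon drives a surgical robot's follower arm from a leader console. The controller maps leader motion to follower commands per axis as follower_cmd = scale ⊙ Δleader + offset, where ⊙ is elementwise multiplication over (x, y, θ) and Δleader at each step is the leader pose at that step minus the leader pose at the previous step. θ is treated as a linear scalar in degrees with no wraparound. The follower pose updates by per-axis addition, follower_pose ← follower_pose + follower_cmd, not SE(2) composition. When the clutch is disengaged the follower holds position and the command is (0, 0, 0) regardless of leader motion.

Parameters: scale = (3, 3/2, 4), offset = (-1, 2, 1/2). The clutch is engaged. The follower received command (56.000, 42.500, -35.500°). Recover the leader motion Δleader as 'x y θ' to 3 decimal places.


axis x: (56.000 − -1) / (3) = 19.000
axis y: (42.500 − 2) / (3/2) = 27.000
axis θ: (-35.500 − 1/2) / (4) = -9.000

19.000 27.000 -9.000


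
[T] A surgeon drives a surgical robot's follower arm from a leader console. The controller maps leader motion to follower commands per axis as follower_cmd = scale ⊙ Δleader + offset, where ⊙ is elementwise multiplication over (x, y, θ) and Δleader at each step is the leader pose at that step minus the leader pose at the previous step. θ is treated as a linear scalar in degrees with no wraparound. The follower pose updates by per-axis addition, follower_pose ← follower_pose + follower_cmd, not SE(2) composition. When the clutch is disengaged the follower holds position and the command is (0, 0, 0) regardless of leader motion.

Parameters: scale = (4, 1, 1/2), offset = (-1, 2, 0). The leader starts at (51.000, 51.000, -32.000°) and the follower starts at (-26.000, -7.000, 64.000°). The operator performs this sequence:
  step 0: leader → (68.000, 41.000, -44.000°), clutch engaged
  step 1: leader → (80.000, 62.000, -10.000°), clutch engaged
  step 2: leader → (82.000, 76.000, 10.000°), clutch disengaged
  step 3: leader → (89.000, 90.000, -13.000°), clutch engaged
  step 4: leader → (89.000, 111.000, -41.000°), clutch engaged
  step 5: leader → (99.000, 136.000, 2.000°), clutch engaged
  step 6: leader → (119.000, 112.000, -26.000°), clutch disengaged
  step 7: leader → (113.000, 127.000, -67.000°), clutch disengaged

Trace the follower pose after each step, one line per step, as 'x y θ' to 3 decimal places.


step 0: Δleader=(17.000, -10.000, -12.000°), engaged; cmd=(67.000, -8.000, -6.000°) → follower=(41.000, -15.000, 58.000°)
step 1: Δleader=(12.000, 21.000, 34.000°), engaged; cmd=(47.000, 23.000, 17.000°) → follower=(88.000, 8.000, 75.000°)
step 2: Δleader=(2.000, 14.000, 20.000°), disengaged; cmd=(0,0,0) → follower holds at (88.000, 8.000, 75.000°)
step 3: Δleader=(7.000, 14.000, -23.000°), engaged; cmd=(27.000, 16.000, -11.500°) → follower=(115.000, 24.000, 63.500°)
step 4: Δleader=(0.000, 21.000, -28.000°), engaged; cmd=(-1.000, 23.000, -14.000°) → follower=(114.000, 47.000, 49.500°)
step 5: Δleader=(10.000, 25.000, 43.000°), engaged; cmd=(39.000, 27.000, 21.500°) → follower=(153.000, 74.000, 71.000°)
step 6: Δleader=(20.000, -24.000, -28.000°), disengaged; cmd=(0,0,0) → follower holds at (153.000, 74.000, 71.000°)
step 7: Δleader=(-6.000, 15.000, -41.000°), disengaged; cmd=(0,0,0) → follower holds at (153.000, 74.000, 71.000°)

41.000 -15.000 58.000
88.000 8.000 75.000
88.000 8.000 75.000
115.000 24.000 63.500
114.000 47.000 49.500
153.000 74.000 71.000
153.000 74.000 71.000
153.000 74.000 71.000


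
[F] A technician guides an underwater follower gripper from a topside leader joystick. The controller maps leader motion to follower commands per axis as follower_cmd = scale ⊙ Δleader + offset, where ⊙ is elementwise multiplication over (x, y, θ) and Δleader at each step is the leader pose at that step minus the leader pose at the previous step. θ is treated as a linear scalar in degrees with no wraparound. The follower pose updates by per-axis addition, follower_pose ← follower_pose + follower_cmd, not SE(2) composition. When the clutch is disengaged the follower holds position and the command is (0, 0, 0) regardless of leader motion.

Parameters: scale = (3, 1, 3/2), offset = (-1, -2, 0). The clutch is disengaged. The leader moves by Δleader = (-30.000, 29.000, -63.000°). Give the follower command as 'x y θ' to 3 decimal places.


0.000 0.000 0.000

clutch disengaged → follower holds; cmd = (0, 0, 0)
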